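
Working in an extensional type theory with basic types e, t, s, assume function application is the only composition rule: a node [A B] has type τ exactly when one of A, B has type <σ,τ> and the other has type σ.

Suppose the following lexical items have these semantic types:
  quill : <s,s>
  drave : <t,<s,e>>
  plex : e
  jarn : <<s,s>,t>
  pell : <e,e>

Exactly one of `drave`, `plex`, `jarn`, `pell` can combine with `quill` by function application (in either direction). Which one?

jarn

drave : <t,<s,e>> — neither side's domain matches the other.
plex : e — neither side's domain matches the other.
jarn — combines: jarn : <<s,s>,t> takes quill : <s,s> as argument, giving t.
pell : <e,e> — neither side's domain matches the other.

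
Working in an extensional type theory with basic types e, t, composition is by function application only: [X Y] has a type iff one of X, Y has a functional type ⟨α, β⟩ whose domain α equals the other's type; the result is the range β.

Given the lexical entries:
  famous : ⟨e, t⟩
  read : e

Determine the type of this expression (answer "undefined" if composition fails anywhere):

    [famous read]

t

[famous read]: ⟨e, t⟩ applied to e yields t.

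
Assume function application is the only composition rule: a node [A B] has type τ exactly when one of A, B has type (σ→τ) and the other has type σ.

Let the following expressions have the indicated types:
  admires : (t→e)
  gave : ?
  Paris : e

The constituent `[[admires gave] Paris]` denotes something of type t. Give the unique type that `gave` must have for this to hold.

((t→e)→(e→t))

[[admires gave] Paris] must have type t. The sister Paris has type e; that is not a function onto t, so [admires gave] must be the functor, of type (e→t).
[admires gave] must have type (e→t). The sister admires has type (t→e); that is not a function onto (e→t), so gave must be the functor, of type ((t→e)→(e→t)).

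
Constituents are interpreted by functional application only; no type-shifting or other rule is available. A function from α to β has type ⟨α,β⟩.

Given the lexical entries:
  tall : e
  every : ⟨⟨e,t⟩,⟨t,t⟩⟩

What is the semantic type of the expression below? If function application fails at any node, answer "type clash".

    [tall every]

type clash

[tall every]: e with ⟨⟨e,t⟩,⟨t,t⟩⟩ — neither is a function whose domain matches the other; composition fails here.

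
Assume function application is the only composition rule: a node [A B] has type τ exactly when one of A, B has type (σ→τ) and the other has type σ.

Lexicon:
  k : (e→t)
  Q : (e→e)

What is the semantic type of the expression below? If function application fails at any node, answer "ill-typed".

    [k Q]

[k Q]: (e→t) and (e→e) cannot combine by function application — type clash.

ill-typed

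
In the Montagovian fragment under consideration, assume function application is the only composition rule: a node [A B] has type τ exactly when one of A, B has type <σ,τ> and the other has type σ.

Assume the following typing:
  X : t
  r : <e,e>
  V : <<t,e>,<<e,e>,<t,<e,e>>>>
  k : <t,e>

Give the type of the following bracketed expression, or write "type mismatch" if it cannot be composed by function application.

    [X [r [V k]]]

[V k]: V is <<t,e>,<<e,e>,<t,<e,e>>>>, k is <t,e>; result <<e,e>,<t,<e,e>>>.
[r [V k]]: [V k] is <<e,e>,<t,<e,e>>>, r is <e,e>; result <t,<e,e>>.
[X [r [V k]]]: [r [V k]] is <t,<e,e>>, X is t; result <e,e>.

<e,e>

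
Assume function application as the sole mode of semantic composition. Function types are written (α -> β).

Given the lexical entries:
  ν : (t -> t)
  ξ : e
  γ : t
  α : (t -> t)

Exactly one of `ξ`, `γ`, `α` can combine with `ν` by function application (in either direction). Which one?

ξ : e — does not combine with ν.
γ — combines: ν : (t -> t) takes γ : t as argument, giving t.
α : (t -> t) — does not combine with ν.

γ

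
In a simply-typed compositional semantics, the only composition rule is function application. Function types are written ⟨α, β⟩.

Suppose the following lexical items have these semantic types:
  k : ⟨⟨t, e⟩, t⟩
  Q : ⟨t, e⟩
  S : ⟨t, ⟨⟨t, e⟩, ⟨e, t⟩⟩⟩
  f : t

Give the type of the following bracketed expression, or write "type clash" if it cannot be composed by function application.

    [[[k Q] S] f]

type clash

[k Q] — k of type ⟨⟨t, e⟩, t⟩ combines with Q of type ⟨t, e⟩: type t.
[[k Q] S] — S of type ⟨t, ⟨⟨t, e⟩, ⟨e, t⟩⟩⟩ combines with [k Q] of type t: type ⟨⟨t, e⟩, ⟨e, t⟩⟩.
At [[[k Q] S] f]: neither ⟨⟨t, e⟩, ⟨e, t⟩⟩ nor t can take the other as argument; the node is ill-typed.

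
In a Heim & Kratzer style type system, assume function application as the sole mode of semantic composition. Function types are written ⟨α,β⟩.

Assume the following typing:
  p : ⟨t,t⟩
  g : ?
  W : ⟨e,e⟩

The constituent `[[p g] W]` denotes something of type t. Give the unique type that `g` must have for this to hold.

⟨⟨t,t⟩,⟨⟨e,e⟩,t⟩⟩

At [[p g] W] (required: t): W is ⟨e,e⟩, which is not a function with range t; hence [p g] is the functor — type ⟨⟨e,e⟩,t⟩.
At [p g] (required: ⟨⟨e,e⟩,t⟩): p is ⟨t,t⟩, which is not a function with range ⟨⟨e,e⟩,t⟩; hence g is the functor — type ⟨⟨t,t⟩,⟨⟨e,e⟩,t⟩⟩.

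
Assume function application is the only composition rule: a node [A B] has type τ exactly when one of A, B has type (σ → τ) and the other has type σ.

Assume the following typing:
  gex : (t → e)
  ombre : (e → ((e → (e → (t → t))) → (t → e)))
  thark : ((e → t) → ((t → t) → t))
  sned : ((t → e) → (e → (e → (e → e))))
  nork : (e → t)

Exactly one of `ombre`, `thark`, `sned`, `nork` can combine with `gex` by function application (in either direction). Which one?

ombre : (e → ((e → (e → (t → t))) → (t → e))) — does not combine with gex.
thark : ((e → t) → ((t → t) → t)) — does not combine with gex.
sned — combines: sned : ((t → e) → (e → (e → (e → e)))) takes gex : (t → e) as argument, giving (e → (e → (e → e))).
nork : (e → t) — does not combine with gex.

sned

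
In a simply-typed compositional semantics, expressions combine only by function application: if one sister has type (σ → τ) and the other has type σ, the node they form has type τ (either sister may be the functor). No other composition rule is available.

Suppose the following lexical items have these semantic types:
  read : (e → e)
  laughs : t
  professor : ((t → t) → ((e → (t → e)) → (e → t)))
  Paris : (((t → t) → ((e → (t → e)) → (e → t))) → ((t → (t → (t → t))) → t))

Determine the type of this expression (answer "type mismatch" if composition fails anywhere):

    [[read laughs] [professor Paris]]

type mismatch

[read laughs]: (e → e) with t — neither is a function whose domain matches the other; composition fails here.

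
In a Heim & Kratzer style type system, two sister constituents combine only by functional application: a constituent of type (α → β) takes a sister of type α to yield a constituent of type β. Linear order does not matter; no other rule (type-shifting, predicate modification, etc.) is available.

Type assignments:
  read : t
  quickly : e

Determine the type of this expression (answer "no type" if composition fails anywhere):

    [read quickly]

At [read quickly]: neither t nor e can take the other as argument; the node is ill-typed.

no type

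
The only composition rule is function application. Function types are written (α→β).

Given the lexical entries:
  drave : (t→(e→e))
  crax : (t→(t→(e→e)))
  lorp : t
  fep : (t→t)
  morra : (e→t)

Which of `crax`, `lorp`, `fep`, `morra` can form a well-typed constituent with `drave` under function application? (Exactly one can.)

lorp

crax : (t→(t→(e→e))) — drave needs t; crax needs t; neither fits.
lorp — combines: drave : (t→(e→e)) takes lorp : t as argument, giving (e→e).
fep : (t→t) — drave needs t; fep needs t; neither fits.
morra : (e→t) — drave needs t; morra needs e; neither fits.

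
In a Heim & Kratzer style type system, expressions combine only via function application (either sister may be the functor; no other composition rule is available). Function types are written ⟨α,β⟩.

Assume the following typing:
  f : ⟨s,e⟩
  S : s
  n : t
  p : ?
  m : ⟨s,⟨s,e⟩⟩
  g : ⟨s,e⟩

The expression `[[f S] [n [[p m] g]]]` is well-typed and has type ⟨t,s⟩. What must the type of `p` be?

[[f S] [n [[p m] g]]] must have type ⟨t,s⟩. The sister [f S] has type e; that is not a function onto ⟨t,s⟩, so [n [[p m] g]] must be the functor, of type ⟨e,⟨t,s⟩⟩.
[n [[p m] g]] must have type ⟨e,⟨t,s⟩⟩. The sister n has type t; that is not a function onto ⟨e,⟨t,s⟩⟩, so [[p m] g] must be the functor, of type ⟨t,⟨e,⟨t,s⟩⟩⟩.
[[p m] g] must have type ⟨t,⟨e,⟨t,s⟩⟩⟩. The sister g has type ⟨s,e⟩; that is not a function onto ⟨t,⟨e,⟨t,s⟩⟩⟩, so [p m] must be the functor, of type ⟨⟨s,e⟩,⟨t,⟨e,⟨t,s⟩⟩⟩⟩.
[p m] must have type ⟨⟨s,e⟩,⟨t,⟨e,⟨t,s⟩⟩⟩⟩. The sister m has type ⟨s,⟨s,e⟩⟩; that is not a function onto ⟨⟨s,e⟩,⟨t,⟨e,⟨t,s⟩⟩⟩⟩, so p must be the functor, of type ⟨⟨s,⟨s,e⟩⟩,⟨⟨s,e⟩,⟨t,⟨e,⟨t,s⟩⟩⟩⟩⟩.

⟨⟨s,⟨s,e⟩⟩,⟨⟨s,e⟩,⟨t,⟨e,⟨t,s⟩⟩⟩⟩⟩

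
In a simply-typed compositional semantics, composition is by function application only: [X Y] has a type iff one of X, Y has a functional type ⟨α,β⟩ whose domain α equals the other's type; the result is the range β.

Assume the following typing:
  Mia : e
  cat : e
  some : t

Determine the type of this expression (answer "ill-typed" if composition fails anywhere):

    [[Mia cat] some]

At [Mia cat]: neither e nor e can take the other as argument; the node is ill-typed.

ill-typed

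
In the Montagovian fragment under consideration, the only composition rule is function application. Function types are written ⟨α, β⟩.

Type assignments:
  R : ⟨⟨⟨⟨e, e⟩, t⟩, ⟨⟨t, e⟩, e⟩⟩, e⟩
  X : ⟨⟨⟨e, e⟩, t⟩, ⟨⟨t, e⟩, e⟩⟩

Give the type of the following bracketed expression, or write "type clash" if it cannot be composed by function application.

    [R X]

e

[R X]: R is ⟨⟨⟨⟨e, e⟩, t⟩, ⟨⟨t, e⟩, e⟩⟩, e⟩, X is ⟨⟨⟨e, e⟩, t⟩, ⟨⟨t, e⟩, e⟩⟩; result e.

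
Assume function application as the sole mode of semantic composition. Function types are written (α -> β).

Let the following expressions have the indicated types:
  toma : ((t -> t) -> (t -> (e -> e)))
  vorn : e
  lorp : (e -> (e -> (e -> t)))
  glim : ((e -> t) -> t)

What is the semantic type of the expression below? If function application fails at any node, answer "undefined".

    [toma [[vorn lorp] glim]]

undefined

[vorn lorp]: functor lorp : (e -> (e -> (e -> t))), argument vorn : e; result (e -> (e -> t)).
At [[vorn lorp] glim]: neither (e -> (e -> t)) nor ((e -> t) -> t) can take the other as argument; the node is ill-typed.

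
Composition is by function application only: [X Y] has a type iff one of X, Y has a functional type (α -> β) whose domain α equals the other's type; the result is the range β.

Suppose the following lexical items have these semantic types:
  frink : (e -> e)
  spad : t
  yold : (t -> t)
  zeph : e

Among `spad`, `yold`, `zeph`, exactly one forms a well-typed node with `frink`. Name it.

zeph

spad : t — no; frink wants e, and spad wants nothing (atomic).
yold : (t -> t) — no; frink wants e, and yold wants t.
zeph — combines: frink : (e -> e) takes zeph : e as argument, giving e.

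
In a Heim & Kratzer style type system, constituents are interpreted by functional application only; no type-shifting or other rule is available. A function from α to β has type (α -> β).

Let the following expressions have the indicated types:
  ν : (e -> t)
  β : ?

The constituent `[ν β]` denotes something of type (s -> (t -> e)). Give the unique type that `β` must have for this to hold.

((e -> t) -> (s -> (t -> e)))

[ν β] is required to be (s -> (t -> e)). ν : (e -> t) cannot yield (s -> (t -> e)) as functor, so β : ((e -> t) -> (s -> (t -> e))).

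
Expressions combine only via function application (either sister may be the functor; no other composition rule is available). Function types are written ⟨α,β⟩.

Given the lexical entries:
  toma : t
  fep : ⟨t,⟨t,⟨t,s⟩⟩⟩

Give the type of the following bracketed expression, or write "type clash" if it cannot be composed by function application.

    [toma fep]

[toma fep]: functor fep : ⟨t,⟨t,⟨t,s⟩⟩⟩, argument toma : t; result ⟨t,⟨t,s⟩⟩.

⟨t,⟨t,s⟩⟩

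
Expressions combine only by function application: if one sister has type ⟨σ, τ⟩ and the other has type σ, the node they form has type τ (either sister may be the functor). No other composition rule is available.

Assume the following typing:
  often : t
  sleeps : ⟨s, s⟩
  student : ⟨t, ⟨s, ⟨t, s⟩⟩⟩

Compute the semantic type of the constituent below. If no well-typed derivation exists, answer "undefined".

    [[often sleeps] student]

undefined

[often sleeps]: t with ⟨s, s⟩ — neither is a function whose domain matches the other; composition fails here.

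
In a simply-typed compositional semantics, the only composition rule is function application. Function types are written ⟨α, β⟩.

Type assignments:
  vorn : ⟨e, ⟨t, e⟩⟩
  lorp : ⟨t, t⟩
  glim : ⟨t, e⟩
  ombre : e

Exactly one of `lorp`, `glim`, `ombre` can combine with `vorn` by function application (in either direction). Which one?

lorp : ⟨t, t⟩ — vorn needs e; lorp needs t; neither fits.
glim : ⟨t, e⟩ — vorn needs e; glim needs t; neither fits.
ombre — combines: vorn : ⟨e, ⟨t, e⟩⟩ takes ombre : e as argument, giving ⟨t, e⟩.

ombre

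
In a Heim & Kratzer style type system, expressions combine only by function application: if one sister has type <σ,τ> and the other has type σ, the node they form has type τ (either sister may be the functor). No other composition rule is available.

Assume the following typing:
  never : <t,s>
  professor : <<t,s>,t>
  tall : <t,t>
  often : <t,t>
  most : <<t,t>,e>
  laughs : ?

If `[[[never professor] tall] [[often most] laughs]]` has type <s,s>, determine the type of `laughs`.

<e,<t,<s,s>>>

At [[[never professor] tall] [[often most] laughs]] (required: <s,s>): [[never professor] tall] is t, which is not a function with range <s,s>; hence [[often most] laughs] is the functor — type <t,<s,s>>.
At [[often most] laughs] (required: <t,<s,s>>): [often most] is e, which is not a function with range <t,<s,s>>; hence laughs is the functor — type <e,<t,<s,s>>>.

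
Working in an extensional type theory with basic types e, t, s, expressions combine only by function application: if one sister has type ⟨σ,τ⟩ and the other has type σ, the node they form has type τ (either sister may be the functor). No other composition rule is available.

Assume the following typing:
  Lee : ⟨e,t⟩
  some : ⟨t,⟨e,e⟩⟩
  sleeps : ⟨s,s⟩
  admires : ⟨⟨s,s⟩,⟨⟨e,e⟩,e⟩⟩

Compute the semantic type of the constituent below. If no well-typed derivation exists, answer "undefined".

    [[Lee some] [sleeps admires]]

undefined

[Lee some]: ⟨e,t⟩ and ⟨t,⟨e,e⟩⟩ cannot combine by function application — type clash.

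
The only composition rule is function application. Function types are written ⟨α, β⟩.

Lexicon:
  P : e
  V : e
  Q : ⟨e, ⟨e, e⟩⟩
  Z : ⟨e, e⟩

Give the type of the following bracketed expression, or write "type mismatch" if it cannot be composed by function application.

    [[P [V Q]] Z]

e

At [V Q], Q : ⟨e, ⟨e, e⟩⟩ takes V : e, giving ⟨e, e⟩.
At [P [V Q]], [V Q] : ⟨e, e⟩ takes P : e, giving e.
At [[P [V Q]] Z], Z : ⟨e, e⟩ takes [P [V Q]] : e, giving e.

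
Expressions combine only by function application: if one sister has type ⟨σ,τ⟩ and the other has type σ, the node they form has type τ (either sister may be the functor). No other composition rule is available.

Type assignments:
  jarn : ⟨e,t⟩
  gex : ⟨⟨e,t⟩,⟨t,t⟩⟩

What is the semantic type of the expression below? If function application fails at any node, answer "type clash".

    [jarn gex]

At [jarn gex], gex : ⟨⟨e,t⟩,⟨t,t⟩⟩ takes jarn : ⟨e,t⟩, giving ⟨t,t⟩.

⟨t,t⟩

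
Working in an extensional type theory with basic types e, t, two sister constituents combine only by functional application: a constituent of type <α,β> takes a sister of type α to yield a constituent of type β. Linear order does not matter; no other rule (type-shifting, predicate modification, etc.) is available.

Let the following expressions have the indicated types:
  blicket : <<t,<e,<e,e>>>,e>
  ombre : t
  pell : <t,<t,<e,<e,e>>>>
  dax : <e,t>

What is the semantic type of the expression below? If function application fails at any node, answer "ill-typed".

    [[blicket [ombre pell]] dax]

t

[ombre pell] — pell of type <t,<t,<e,<e,e>>>> combines with ombre of type t: type <t,<e,<e,e>>>.
[blicket [ombre pell]] — blicket of type <<t,<e,<e,e>>>,e> combines with [ombre pell] of type <t,<e,<e,e>>>: type e.
[[blicket [ombre pell]] dax] — dax of type <e,t> combines with [blicket [ombre pell]] of type e: type t.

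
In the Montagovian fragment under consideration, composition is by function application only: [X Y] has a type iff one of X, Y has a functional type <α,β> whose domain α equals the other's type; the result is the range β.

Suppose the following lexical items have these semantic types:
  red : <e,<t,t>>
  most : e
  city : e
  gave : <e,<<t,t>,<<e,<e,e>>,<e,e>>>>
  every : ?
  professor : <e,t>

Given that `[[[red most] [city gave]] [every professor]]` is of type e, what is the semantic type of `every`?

<<e,t>,<<<e,<e,e>>,<e,e>>,e>>

At [[[red most] [city gave]] [every professor]] (required: e): [[red most] [city gave]] is <<e,<e,e>>,<e,e>>, which is not a function with range e; hence [every professor] is the functor — type <<<e,<e,e>>,<e,e>>,e>.
At [every professor] (required: <<<e,<e,e>>,<e,e>>,e>): professor is <e,t>, which is not a function with range <<<e,<e,e>>,<e,e>>,e>; hence every is the functor — type <<e,t>,<<<e,<e,e>>,<e,e>>,e>>.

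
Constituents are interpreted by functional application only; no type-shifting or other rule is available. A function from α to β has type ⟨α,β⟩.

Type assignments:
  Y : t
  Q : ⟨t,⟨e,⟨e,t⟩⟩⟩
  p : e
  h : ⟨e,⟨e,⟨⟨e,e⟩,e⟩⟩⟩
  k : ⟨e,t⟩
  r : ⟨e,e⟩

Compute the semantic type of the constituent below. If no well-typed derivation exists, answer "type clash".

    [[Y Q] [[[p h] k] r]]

[Y Q]: functor Q : ⟨t,⟨e,⟨e,t⟩⟩⟩, argument Y : t; result ⟨e,⟨e,t⟩⟩.
[p h]: functor h : ⟨e,⟨e,⟨⟨e,e⟩,e⟩⟩⟩, argument p : e; result ⟨e,⟨⟨e,e⟩,e⟩⟩.
At [[p h] k]: neither ⟨e,⟨⟨e,e⟩,e⟩⟩ nor ⟨e,t⟩ can take the other as argument; the node is ill-typed.

type clash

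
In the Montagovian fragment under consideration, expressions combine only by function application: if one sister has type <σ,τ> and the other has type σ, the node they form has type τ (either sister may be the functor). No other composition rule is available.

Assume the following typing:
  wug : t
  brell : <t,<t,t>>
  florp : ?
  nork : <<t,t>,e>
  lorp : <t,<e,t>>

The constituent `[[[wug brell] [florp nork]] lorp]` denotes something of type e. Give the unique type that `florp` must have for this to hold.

For [[[wug brell] [florp nork]] lorp] to have type e with lorp of type <t,<e,t>>, [[wug brell] [florp nork]] must be the function: [[wug brell] [florp nork]] : <<t,<e,t>>,e>.
For [[wug brell] [florp nork]] to have type <<t,<e,t>>,e> with [wug brell] of type <t,t>, [florp nork] must be the function: [florp nork] : <<t,t>,<<t,<e,t>>,e>>.
For [florp nork] to have type <<t,t>,<<t,<e,t>>,e>> with nork of type <<t,t>,e>, florp must be the function: florp : <<<t,t>,e>,<<t,t>,<<t,<e,t>>,e>>>.

<<<t,t>,e>,<<t,t>,<<t,<e,t>>,e>>>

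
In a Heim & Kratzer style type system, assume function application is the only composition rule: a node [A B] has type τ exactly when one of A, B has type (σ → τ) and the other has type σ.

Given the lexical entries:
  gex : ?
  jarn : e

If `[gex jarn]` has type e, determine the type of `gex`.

[gex jarn] is required to be e. jarn : e cannot yield e as functor, so gex : (e → e).

(e → e)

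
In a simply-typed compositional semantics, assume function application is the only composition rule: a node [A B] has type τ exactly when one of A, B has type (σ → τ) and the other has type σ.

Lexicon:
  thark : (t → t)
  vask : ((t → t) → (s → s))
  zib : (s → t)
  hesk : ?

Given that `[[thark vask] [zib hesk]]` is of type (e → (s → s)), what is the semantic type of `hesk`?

((s → t) → ((s → s) → (e → (s → s))))

For [[thark vask] [zib hesk]] to have type (e → (s → s)) with [thark vask] of type (s → s), [zib hesk] must be the function: [zib hesk] : ((s → s) → (e → (s → s))).
For [zib hesk] to have type ((s → s) → (e → (s → s))) with zib of type (s → t), hesk must be the function: hesk : ((s → t) → ((s → s) → (e → (s → s)))).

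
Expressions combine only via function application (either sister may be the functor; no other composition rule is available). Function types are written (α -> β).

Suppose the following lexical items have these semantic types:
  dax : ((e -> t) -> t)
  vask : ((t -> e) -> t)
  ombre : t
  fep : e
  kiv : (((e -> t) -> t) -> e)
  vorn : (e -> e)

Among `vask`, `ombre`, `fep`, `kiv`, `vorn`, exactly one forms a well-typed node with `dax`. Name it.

kiv

vask : ((t -> e) -> t) — neither side's domain matches the other.
ombre : t — neither side's domain matches the other.
fep : e — neither side's domain matches the other.
kiv — combines: kiv : (((e -> t) -> t) -> e) takes dax : ((e -> t) -> t) as argument, giving e.
vorn : (e -> e) — neither side's domain matches the other.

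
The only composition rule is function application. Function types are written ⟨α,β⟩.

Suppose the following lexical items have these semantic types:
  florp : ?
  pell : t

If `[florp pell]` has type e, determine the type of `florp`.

⟨t,e⟩

[florp pell] must have type e. The sister pell has type t; that is not a function onto e, so florp must be the functor, of type ⟨t,e⟩.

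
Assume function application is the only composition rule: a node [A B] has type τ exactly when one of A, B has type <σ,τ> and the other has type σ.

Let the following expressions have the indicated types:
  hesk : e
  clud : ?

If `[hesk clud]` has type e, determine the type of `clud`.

<e,e>

[hesk clud] is required to be e. hesk : e cannot yield e as functor, so clud : <e,e>.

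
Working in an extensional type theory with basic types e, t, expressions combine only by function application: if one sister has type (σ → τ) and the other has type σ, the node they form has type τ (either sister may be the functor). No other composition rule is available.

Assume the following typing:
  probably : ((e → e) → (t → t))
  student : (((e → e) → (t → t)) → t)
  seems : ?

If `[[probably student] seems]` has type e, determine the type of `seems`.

[[probably student] seems] must have type e. The sister [probably student] has type t; that is not a function onto e, so seems must be the functor, of type (t → e).

(t → e)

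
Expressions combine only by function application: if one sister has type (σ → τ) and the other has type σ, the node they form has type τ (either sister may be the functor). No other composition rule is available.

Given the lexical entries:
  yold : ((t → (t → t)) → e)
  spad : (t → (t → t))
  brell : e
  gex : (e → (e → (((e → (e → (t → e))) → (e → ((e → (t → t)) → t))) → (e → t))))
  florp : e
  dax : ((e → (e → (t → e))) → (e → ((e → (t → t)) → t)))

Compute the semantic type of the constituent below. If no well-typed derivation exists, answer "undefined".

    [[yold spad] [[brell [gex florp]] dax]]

t

[yold spad]: yold is ((t → (t → t)) → e), spad is (t → (t → t)); result e.
[gex florp]: gex is (e → (e → (((e → (e → (t → e))) → (e → ((e → (t → t)) → t))) → (e → t)))), florp is e; result (e → (((e → (e → (t → e))) → (e → ((e → (t → t)) → t))) → (e → t))).
[brell [gex florp]]: [gex florp] is (e → (((e → (e → (t → e))) → (e → ((e → (t → t)) → t))) → (e → t))), brell is e; result (((e → (e → (t → e))) → (e → ((e → (t → t)) → t))) → (e → t)).
[[brell [gex florp]] dax]: [brell [gex florp]] is (((e → (e → (t → e))) → (e → ((e → (t → t)) → t))) → (e → t)), dax is ((e → (e → (t → e))) → (e → ((e → (t → t)) → t))); result (e → t).
[[yold spad] [[brell [gex florp]] dax]]: [[brell [gex florp]] dax] is (e → t), [yold spad] is e; result t.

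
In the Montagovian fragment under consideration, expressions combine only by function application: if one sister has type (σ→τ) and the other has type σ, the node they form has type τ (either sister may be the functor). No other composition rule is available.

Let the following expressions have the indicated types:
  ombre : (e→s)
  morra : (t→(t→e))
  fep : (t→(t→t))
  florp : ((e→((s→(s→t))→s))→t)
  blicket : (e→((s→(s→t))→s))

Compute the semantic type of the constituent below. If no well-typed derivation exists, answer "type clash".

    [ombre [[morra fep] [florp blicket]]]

[morra fep]: (t→(t→e)) with (t→(t→t)) — neither is a function whose domain matches the other; composition fails here.

type clash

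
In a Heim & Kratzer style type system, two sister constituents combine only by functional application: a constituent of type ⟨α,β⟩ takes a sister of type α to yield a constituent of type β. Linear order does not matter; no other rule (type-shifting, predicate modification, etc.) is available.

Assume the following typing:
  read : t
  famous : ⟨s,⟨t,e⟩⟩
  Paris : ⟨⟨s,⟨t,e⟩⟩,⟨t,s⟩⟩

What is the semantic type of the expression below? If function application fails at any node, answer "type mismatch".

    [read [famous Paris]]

s

At [famous Paris], Paris : ⟨⟨s,⟨t,e⟩⟩,⟨t,s⟩⟩ takes famous : ⟨s,⟨t,e⟩⟩, giving ⟨t,s⟩.
At [read [famous Paris]], [famous Paris] : ⟨t,s⟩ takes read : t, giving s.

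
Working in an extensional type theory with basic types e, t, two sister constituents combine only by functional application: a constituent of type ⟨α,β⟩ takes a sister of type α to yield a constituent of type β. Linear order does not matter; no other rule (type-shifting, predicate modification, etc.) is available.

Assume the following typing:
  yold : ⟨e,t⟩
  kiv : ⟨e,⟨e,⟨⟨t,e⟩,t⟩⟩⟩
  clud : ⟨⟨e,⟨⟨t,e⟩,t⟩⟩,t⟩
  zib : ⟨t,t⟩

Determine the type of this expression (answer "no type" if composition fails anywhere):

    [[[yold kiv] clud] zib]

no type

[yold kiv]: ⟨e,t⟩ with ⟨e,⟨e,⟨⟨t,e⟩,t⟩⟩⟩ — neither is a function whose domain matches the other; composition fails here.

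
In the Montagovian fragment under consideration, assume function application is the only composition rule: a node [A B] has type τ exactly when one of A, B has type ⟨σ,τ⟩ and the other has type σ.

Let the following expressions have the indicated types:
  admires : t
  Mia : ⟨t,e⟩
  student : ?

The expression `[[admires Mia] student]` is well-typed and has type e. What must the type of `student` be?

[[admires Mia] student] is required to be e. [admires Mia] : e cannot yield e as functor, so student : ⟨e,e⟩.

⟨e,e⟩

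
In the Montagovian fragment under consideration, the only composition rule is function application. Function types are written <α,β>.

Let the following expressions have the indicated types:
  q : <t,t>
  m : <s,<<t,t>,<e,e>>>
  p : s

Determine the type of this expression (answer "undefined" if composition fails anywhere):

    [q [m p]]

<e,e>

At [m p], m : <s,<<t,t>,<e,e>>> takes p : s, giving <<t,t>,<e,e>>.
At [q [m p]], [m p] : <<t,t>,<e,e>> takes q : <t,t>, giving <e,e>.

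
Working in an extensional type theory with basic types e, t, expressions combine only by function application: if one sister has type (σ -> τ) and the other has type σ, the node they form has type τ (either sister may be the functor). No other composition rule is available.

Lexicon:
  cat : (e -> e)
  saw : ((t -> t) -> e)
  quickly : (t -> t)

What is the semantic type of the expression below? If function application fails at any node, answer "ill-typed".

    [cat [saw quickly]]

At [saw quickly], saw : ((t -> t) -> e) takes quickly : (t -> t), giving e.
At [cat [saw quickly]], cat : (e -> e) takes [saw quickly] : e, giving e.

e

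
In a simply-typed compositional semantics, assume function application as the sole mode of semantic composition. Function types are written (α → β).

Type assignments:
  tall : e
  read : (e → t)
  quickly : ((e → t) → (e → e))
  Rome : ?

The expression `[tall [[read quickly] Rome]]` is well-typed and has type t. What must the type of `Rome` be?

((e → e) → (e → t))

[tall [[read quickly] Rome]] is required to be t. tall : e cannot yield t as functor, so [[read quickly] Rome] : (e → t).
[[read quickly] Rome] is required to be (e → t). [read quickly] : (e → e) cannot yield (e → t) as functor, so Rome : ((e → e) → (e → t)).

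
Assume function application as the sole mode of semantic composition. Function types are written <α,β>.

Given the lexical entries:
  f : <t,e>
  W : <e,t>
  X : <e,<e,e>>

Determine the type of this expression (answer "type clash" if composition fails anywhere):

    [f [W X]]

[W X]: <e,t> and <e,<e,e>> cannot combine by function application — type clash.

type clash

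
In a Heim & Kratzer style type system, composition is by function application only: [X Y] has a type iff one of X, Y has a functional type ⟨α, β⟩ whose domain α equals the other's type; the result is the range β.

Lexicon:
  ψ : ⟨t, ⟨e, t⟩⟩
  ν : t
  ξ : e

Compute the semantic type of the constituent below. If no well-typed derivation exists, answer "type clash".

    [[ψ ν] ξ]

t

[ψ ν] — ψ of type ⟨t, ⟨e, t⟩⟩ combines with ν of type t: type ⟨e, t⟩.
[[ψ ν] ξ] — [ψ ν] of type ⟨e, t⟩ combines with ξ of type e: type t.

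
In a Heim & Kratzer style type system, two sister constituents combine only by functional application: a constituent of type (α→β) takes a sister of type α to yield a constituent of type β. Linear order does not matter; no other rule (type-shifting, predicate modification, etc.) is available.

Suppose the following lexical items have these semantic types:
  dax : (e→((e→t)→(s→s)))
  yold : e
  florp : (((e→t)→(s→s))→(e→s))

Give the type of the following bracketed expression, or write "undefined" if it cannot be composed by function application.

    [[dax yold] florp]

[dax yold] — dax of type (e→((e→t)→(s→s))) combines with yold of type e: type ((e→t)→(s→s)).
[[dax yold] florp] — florp of type (((e→t)→(s→s))→(e→s)) combines with [dax yold] of type ((e→t)→(s→s)): type (e→s).

(e→s)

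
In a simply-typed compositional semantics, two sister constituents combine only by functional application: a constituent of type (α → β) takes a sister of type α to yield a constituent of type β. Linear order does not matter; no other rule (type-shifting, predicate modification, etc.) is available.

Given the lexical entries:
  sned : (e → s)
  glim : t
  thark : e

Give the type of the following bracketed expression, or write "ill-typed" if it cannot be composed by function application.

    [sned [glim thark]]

ill-typed

[glim thark]: t and e cannot combine by function application — type clash.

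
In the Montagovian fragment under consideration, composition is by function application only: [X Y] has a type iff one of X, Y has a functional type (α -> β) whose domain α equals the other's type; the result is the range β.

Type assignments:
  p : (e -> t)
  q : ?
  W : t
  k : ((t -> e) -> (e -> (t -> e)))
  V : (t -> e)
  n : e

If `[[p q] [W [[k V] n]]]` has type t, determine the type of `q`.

[[p q] [W [[k V] n]]] must have type t. The sister [W [[k V] n]] has type e; that is not a function onto t, so [p q] must be the functor, of type (e -> t).
[p q] must have type (e -> t). The sister p has type (e -> t); that is not a function onto (e -> t), so q must be the functor, of type ((e -> t) -> (e -> t)).

((e -> t) -> (e -> t))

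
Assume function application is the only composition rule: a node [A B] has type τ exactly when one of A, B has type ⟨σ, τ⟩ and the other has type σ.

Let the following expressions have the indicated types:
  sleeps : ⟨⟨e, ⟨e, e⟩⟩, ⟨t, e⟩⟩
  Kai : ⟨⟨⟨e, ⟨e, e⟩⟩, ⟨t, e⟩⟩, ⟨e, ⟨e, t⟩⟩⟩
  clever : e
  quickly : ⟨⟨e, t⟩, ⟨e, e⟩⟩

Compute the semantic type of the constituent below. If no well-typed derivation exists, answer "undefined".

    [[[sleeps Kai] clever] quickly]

[sleeps Kai]: Kai is ⟨⟨⟨e, ⟨e, e⟩⟩, ⟨t, e⟩⟩, ⟨e, ⟨e, t⟩⟩⟩, sleeps is ⟨⟨e, ⟨e, e⟩⟩, ⟨t, e⟩⟩; result ⟨e, ⟨e, t⟩⟩.
[[sleeps Kai] clever]: [sleeps Kai] is ⟨e, ⟨e, t⟩⟩, clever is e; result ⟨e, t⟩.
[[[sleeps Kai] clever] quickly]: quickly is ⟨⟨e, t⟩, ⟨e, e⟩⟩, [[sleeps Kai] clever] is ⟨e, t⟩; result ⟨e, e⟩.

⟨e, e⟩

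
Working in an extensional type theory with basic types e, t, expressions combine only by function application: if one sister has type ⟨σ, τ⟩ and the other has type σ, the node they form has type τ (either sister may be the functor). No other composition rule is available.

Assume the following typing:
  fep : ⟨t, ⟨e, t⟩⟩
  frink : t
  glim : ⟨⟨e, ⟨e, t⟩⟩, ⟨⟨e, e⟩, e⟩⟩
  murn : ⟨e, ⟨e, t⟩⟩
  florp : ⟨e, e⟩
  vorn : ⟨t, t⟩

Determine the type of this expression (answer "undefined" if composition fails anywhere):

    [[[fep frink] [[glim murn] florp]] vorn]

[fep frink]: fep is ⟨t, ⟨e, t⟩⟩, frink is t; result ⟨e, t⟩.
[glim murn]: glim is ⟨⟨e, ⟨e, t⟩⟩, ⟨⟨e, e⟩, e⟩⟩, murn is ⟨e, ⟨e, t⟩⟩; result ⟨⟨e, e⟩, e⟩.
[[glim murn] florp]: [glim murn] is ⟨⟨e, e⟩, e⟩, florp is ⟨e, e⟩; result e.
[[fep frink] [[glim murn] florp]]: [fep frink] is ⟨e, t⟩, [[glim murn] florp] is e; result t.
[[[fep frink] [[glim murn] florp]] vorn]: vorn is ⟨t, t⟩, [[fep frink] [[glim murn] florp]] is t; result t.

t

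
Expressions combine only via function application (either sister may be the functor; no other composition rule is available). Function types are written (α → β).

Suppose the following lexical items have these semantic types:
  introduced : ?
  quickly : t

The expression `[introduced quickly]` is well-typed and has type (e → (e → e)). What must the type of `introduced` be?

(t → (e → (e → e)))

At [introduced quickly] (required: (e → (e → e))): quickly is t, which is not a function with range (e → (e → e)); hence introduced is the functor — type (t → (e → (e → e))).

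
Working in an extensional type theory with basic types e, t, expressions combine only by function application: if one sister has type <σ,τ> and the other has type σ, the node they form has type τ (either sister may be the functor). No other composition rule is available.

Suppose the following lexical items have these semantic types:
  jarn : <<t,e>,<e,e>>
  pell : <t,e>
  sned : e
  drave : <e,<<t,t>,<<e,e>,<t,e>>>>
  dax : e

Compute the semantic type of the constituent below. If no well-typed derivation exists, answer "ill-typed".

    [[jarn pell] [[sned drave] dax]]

ill-typed

[jarn pell]: functor jarn : <<t,e>,<e,e>>, argument pell : <t,e>; result <e,e>.
[sned drave]: functor drave : <e,<<t,t>,<<e,e>,<t,e>>>>, argument sned : e; result <<t,t>,<<e,e>,<t,e>>>.
[[sned drave] dax]: <<t,t>,<<e,e>,<t,e>>> with e — neither is a function whose domain matches the other; composition fails here.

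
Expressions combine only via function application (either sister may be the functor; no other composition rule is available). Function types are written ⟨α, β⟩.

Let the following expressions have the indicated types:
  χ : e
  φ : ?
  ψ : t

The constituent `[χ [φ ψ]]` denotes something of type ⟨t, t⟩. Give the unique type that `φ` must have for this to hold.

At [χ [φ ψ]] (required: ⟨t, t⟩): χ is e, which is not a function with range ⟨t, t⟩; hence [φ ψ] is the functor — type ⟨e, ⟨t, t⟩⟩.
At [φ ψ] (required: ⟨e, ⟨t, t⟩⟩): ψ is t, which is not a function with range ⟨e, ⟨t, t⟩⟩; hence φ is the functor — type ⟨t, ⟨e, ⟨t, t⟩⟩⟩.

⟨t, ⟨e, ⟨t, t⟩⟩⟩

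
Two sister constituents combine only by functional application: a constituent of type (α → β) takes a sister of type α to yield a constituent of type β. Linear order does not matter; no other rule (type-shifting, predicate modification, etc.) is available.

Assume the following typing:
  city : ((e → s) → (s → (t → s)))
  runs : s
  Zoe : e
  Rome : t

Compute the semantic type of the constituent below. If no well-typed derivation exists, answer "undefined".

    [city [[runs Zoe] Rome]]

undefined

[runs Zoe]: s and e cannot combine by function application — type clash.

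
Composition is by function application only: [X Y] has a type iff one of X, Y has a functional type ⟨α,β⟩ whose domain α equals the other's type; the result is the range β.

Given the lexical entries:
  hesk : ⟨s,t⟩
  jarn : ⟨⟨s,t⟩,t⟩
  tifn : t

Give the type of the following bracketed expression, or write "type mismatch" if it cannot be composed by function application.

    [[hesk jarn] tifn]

[hesk jarn]: ⟨⟨s,t⟩,t⟩ applied to ⟨s,t⟩ yields t.
At [[hesk jarn] tifn]: neither t nor t can take the other as argument; the node is ill-typed.

type mismatch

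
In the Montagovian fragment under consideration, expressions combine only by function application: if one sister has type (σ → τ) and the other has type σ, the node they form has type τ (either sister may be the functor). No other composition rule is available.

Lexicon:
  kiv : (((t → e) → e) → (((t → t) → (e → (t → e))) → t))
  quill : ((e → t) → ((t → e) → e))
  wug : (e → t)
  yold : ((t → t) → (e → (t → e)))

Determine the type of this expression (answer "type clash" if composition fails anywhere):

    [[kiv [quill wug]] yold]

t

[quill wug] — quill of type ((e → t) → ((t → e) → e)) combines with wug of type (e → t): type ((t → e) → e).
[kiv [quill wug]] — kiv of type (((t → e) → e) → (((t → t) → (e → (t → e))) → t)) combines with [quill wug] of type ((t → e) → e): type (((t → t) → (e → (t → e))) → t).
[[kiv [quill wug]] yold] — [kiv [quill wug]] of type (((t → t) → (e → (t → e))) → t) combines with yold of type ((t → t) → (e → (t → e))): type t.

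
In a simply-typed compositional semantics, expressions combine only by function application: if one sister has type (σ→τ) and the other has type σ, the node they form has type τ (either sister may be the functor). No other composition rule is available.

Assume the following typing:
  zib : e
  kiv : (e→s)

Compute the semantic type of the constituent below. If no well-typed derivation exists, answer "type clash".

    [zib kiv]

At [zib kiv], kiv : (e→s) takes zib : e, giving s.

s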